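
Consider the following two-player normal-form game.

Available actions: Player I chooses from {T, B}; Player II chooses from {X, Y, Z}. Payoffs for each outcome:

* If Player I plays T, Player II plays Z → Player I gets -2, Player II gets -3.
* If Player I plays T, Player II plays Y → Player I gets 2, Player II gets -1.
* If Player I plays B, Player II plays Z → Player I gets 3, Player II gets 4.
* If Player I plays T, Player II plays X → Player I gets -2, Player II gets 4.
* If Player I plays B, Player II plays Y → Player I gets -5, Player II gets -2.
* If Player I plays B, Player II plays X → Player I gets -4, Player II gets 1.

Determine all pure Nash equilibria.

The pure Nash equilibria are (T, X), (B, Z).

Player I against X: payoffs -2, -4 → best response T.
Player I against Y: payoffs 2, -5 → best response T.
Player I against Z: payoffs -2, 3 → best response B.
Player II against T: payoffs 4, -1, -3 → best response X.
Player II against B: payoffs 1, -2, 4 → best response Z.
Mutual best responses: (T, X); (B, Z).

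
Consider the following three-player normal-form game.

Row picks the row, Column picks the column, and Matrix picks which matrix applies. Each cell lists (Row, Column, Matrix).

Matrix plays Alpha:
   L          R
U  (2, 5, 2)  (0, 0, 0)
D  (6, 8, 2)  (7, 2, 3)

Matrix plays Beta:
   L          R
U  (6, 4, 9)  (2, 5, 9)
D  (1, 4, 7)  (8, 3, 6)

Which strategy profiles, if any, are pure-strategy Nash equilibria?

Mark each player's best response to every combination of opponents' strategies; a profile where every player is best-responding is a pure Nash equilibrium.
Row against (L, Alpha): payoffs 2, 6 → best response D.
Row against (L, Beta): payoffs 6, 1 → best response U.
Row against (R, Alpha): payoffs 0, 7 → best response D.
Row against (R, Beta): payoffs 2, 8 → best response D.
Column against (U, Alpha): payoffs 5, 0 → best response L.
Column against (U, Beta): payoffs 4, 5 → best response R.
Column against (D, Alpha): payoffs 8, 2 → best response L.
Column against (D, Beta): payoffs 4, 3 → best response L.
Matrix against (U, L): payoffs 2, 9 → best response Beta.
Matrix against (U, R): payoffs 0, 9 → best response Beta.
Matrix against (D, L): payoffs 2, 7 → best response Beta.
Matrix against (D, R): payoffs 3, 6 → best response Beta.
No profile is a mutual best response for all players.

No pure-strategy Nash equilibrium.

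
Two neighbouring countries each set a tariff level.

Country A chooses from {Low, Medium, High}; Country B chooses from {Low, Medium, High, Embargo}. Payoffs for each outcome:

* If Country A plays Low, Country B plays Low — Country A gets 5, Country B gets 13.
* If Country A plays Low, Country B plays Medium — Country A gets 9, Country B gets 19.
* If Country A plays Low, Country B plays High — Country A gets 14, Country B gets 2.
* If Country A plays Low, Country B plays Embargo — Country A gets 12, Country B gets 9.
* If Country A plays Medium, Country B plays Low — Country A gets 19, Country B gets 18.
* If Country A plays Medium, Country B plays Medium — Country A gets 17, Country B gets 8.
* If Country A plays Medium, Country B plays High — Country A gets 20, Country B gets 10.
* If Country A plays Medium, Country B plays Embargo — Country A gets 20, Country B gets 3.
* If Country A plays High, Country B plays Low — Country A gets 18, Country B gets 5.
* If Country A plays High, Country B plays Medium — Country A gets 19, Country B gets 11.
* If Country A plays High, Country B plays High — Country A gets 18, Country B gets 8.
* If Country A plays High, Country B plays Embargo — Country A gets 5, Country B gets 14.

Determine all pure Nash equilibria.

(Medium, Low)

Country A against Low: payoffs 5, 19, 18 → best response Medium.
Country A against Medium: payoffs 9, 17, 19 → best response High.
Country A against High: payoffs 14, 20, 18 → best response Medium.
Country A against Embargo: payoffs 12, 20, 5 → best response Medium.
Country B against Low: payoffs 13, 19, 2, 9 → best response Medium.
Country B against Medium: payoffs 18, 8, 10, 3 → best response Low.
Country B against High: payoffs 5, 11, 8, 14 → best response Embargo.
Mutual best responses: (Medium, Low).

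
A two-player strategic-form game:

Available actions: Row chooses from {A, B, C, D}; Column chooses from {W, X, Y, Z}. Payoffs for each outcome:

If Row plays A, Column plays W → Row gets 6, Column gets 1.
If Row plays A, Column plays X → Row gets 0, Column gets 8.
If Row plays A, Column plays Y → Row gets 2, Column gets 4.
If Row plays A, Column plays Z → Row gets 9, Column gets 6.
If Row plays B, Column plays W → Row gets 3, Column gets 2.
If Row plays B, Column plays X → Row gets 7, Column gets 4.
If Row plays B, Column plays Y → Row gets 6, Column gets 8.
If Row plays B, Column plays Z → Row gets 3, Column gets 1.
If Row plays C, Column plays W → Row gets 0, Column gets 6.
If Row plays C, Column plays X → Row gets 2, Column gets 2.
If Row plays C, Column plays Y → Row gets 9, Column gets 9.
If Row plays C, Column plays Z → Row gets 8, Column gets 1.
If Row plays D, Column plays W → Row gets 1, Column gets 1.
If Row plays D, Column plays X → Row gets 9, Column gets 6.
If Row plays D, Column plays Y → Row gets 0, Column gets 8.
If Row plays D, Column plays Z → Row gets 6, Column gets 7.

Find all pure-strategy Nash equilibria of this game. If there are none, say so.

Check each profile: it is a Nash equilibrium iff no player can strictly gain by switching unilaterally.
(A, W): Column can switch to X (1 → 8). Not NE.
(A, X): Row can switch to B (0 → 7). Not NE.
(A, Y): Row can switch to B (2 → 6). Not NE.
(A, Z): Column can switch to X (6 → 8). Not NE.
(B, W): Row can switch to A (3 → 6). Not NE.
(B, X): Row can switch to D (7 → 9). Not NE.
(B, Y): Row can switch to C (6 → 9). Not NE.
(B, Z): Row can switch to A (3 → 9). Not NE.
(C, Y): Row gets 9, best alternative 6; Column gets 9, best alternative 6. No profitable deviation — NE.
(The remaining 7 profiles each have a profitable deviation by the same check.)

The unique pure-strategy Nash equilibrium is (C, Y).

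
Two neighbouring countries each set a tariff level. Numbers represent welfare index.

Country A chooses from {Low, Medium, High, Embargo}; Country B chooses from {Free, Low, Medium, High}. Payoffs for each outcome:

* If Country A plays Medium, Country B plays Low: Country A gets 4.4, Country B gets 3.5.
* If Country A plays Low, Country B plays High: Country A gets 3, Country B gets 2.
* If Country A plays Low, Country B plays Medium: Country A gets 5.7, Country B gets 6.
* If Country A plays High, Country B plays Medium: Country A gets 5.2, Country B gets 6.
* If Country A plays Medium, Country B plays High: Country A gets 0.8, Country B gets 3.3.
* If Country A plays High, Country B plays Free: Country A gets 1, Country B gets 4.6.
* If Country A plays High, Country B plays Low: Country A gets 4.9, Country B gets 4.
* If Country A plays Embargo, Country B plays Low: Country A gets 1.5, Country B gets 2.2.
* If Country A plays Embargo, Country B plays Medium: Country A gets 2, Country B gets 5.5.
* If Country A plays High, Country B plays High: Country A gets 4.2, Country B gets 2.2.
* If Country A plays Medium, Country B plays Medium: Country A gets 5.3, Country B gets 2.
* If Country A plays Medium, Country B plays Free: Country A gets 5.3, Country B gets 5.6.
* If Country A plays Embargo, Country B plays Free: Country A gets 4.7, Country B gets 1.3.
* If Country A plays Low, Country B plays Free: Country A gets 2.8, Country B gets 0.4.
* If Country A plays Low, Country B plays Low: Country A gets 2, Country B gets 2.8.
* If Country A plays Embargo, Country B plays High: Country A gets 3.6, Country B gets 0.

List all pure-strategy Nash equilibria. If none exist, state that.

The pure Nash equilibria are (Low, Medium), (Medium, Free).

Country A against Free: payoffs 2.8, 5.3, 1, 4.7 → best response Medium.
Country A against Low: payoffs 2, 4.4, 4.9, 1.5 → best response High.
Country A against Medium: payoffs 5.7, 5.3, 5.2, 2 → best response Low.
Country A against High: payoffs 3, 0.8, 4.2, 3.6 → best response High.
Country B against Low: payoffs 0.4, 2.8, 6, 2 → best response Medium.
Country B against Medium: payoffs 5.6, 3.5, 2, 3.3 → best response Free.
Country B against High: payoffs 4.6, 4, 6, 2.2 → best response Medium.
Country B against Embargo: payoffs 1.3, 2.2, 5.5, 0 → best response Medium.
Mutual best responses: (Low, Medium); (Medium, Free).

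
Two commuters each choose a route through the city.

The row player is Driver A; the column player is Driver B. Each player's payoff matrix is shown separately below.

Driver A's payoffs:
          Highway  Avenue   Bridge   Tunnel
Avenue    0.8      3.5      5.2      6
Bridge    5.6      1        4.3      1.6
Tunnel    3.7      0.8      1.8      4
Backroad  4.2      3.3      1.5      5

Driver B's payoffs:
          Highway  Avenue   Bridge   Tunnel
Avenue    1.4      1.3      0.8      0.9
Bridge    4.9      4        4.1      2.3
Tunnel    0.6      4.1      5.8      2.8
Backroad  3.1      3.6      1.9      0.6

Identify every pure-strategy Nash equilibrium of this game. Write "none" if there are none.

Mark each player's best response to every combination of opponents' strategies; a profile where every player is best-responding is a pure Nash equilibrium.
Driver A against Highway: payoffs 0.8, 5.6, 3.7, 4.2 → best response Bridge.
Driver A against Avenue: payoffs 3.5, 1, 0.8, 3.3 → best response Avenue.
Driver A against Bridge: payoffs 5.2, 4.3, 1.8, 1.5 → best response Avenue.
Driver A against Tunnel: payoffs 6, 1.6, 4, 5 → best response Avenue.
Driver B against Avenue: payoffs 1.4, 1.3, 0.8, 0.9 → best response Highway.
Driver B against Bridge: payoffs 4.9, 4, 4.1, 2.3 → best response Highway.
Driver B against Tunnel: payoffs 0.6, 4.1, 5.8, 2.8 → best response Bridge.
Driver B against Backroad: payoffs 3.1, 3.6, 1.9, 0.6 → best response Avenue.
Mutual best responses: (Bridge, Highway).

Pure NE: (Bridge, Highway)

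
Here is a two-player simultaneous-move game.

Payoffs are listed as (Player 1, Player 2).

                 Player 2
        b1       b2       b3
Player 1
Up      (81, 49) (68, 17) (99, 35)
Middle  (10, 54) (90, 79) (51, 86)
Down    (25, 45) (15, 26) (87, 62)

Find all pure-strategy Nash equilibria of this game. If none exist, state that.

The unique pure-strategy Nash equilibrium is (Up, b1).

Player 1 against b1: payoffs 81, 10, 25 → best response Up.
Player 1 against b2: payoffs 68, 90, 15 → best response Middle.
Player 1 against b3: payoffs 99, 51, 87 → best response Up.
Player 2 against Up: payoffs 49, 17, 35 → best response b1.
Player 2 against Middle: payoffs 54, 79, 86 → best response b3.
Player 2 against Down: payoffs 45, 26, 62 → best response b3.
Mutual best responses: (Up, b1).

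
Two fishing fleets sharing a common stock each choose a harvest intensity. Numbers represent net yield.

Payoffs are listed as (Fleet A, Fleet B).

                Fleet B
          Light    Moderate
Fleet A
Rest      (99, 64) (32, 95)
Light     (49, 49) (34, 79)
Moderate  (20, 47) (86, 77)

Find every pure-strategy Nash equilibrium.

For each player, find the best response to each opponent profile; mutual best responses are the pure NE.
Fleet A against Light: payoffs 99, 49, 20 → best response Rest.
Fleet A against Moderate: payoffs 32, 34, 86 → best response Moderate.
Fleet B against Rest: payoffs 64, 95 → best response Moderate.
Fleet B against Light: payoffs 49, 79 → best response Moderate.
Fleet B against Moderate: payoffs 47, 77 → best response Moderate.
Mutual best responses: (Moderate, Moderate).

Pure NE: (Moderate, Moderate)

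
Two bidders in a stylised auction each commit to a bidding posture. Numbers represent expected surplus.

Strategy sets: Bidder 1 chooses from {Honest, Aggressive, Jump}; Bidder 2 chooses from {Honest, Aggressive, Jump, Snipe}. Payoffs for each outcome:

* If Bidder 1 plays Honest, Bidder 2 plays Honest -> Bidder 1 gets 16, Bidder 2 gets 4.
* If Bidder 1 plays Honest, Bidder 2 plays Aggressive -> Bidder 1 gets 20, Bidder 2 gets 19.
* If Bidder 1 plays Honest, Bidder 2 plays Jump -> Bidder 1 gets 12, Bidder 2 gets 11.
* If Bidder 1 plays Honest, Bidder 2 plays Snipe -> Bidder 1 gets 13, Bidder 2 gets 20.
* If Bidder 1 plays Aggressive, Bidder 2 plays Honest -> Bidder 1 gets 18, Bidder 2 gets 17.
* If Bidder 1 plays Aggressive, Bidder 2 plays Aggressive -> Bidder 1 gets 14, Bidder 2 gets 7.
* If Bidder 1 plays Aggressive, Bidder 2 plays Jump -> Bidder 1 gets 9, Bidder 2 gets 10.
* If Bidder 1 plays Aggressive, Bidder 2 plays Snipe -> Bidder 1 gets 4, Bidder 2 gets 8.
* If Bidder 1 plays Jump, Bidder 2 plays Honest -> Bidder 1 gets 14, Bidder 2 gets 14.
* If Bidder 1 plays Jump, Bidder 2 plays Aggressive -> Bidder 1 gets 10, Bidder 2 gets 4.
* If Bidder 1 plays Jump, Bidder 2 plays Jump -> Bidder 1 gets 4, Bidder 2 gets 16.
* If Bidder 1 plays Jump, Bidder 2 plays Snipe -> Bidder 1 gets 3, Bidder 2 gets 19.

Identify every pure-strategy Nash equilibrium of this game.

(Honest, Honest): Bidder 1 can switch to Aggressive (16 → 18). Not NE.
(Honest, Aggressive): Bidder 2 can switch to Snipe (19 → 20). Not NE.
(Honest, Jump): Bidder 2 can switch to Aggressive (11 → 19). Not NE.
(Honest, Snipe): Bidder 1 gets 13, best alternative 4; Bidder 2 gets 20, best alternative 19. No profitable deviation — NE.
(Aggressive, Honest): Bidder 1 gets 18, best alternative 16; Bidder 2 gets 17, best alternative 10. No profitable deviation — NE.
(Aggressive, Aggressive): Bidder 1 can switch to Honest (14 → 20). Not NE.
(Aggressive, Jump): Bidder 1 can switch to Honest (9 → 12). Not NE.
(Aggressive, Snipe): Bidder 1 can switch to Honest (4 → 13). Not NE.
(Jump, Honest): Bidder 1 can switch to Honest (14 → 16). Not NE.
(Jump, Aggressive): Bidder 1 can switch to Honest (10 → 20). Not NE.
(The remaining 2 profiles each have a profitable deviation by the same check.)

(Honest, Snipe) and (Aggressive, Honest)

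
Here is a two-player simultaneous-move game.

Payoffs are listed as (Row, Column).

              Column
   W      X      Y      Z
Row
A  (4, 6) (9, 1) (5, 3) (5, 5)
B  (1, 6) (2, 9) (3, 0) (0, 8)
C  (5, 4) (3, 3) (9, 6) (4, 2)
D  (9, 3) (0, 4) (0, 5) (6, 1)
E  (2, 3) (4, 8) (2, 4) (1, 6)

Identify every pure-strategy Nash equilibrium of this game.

The unique pure-strategy Nash equilibrium is (C, Y).

Row against W: payoffs 4, 1, 5, 9, 2 → best response D.
Row against X: payoffs 9, 2, 3, 0, 4 → best response A.
Row against Y: payoffs 5, 3, 9, 0, 2 → best response C.
Row against Z: payoffs 5, 0, 4, 6, 1 → best response D.
Column against A: payoffs 6, 1, 3, 5 → best response W.
Column against B: payoffs 6, 9, 0, 8 → best response X.
Column against C: payoffs 4, 3, 6, 2 → best response Y.
Column against D: payoffs 3, 4, 5, 1 → best response Y.
Column against E: payoffs 3, 8, 4, 6 → best response X.
Mutual best responses: (C, Y).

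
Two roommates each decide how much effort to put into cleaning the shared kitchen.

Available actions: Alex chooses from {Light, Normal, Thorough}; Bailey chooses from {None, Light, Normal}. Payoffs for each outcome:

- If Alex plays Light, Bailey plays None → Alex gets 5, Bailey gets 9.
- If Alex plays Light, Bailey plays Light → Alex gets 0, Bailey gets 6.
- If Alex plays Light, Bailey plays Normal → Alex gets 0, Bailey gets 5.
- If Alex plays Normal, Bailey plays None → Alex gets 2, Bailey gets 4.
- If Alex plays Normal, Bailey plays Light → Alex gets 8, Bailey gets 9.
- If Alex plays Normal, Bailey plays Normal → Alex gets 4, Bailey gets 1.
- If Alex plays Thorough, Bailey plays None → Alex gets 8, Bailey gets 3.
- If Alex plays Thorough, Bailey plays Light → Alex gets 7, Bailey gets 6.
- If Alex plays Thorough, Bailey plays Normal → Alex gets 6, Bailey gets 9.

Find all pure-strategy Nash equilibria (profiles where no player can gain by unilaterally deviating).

(Normal, Light); (Thorough, Normal)

Alex against None: payoffs 5, 2, 8 → best response Thorough.
Alex against Light: payoffs 0, 8, 7 → best response Normal.
Alex against Normal: payoffs 0, 4, 6 → best response Thorough.
Bailey against Light: payoffs 9, 6, 5 → best response None.
Bailey against Normal: payoffs 4, 9, 1 → best response Light.
Bailey against Thorough: payoffs 3, 6, 9 → best response Normal.
Mutual best responses: (Normal, Light); (Thorough, Normal).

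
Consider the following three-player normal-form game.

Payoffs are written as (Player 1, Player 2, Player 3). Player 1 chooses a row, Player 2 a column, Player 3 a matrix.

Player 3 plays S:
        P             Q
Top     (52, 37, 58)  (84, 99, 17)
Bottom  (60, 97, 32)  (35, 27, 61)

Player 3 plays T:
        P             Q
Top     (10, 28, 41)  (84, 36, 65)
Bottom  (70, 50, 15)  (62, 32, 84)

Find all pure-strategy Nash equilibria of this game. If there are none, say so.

The pure Nash equilibria are (Top, Q, T); (Bottom, P, S).

Player 1 against (P, S): payoffs 52, 60 → best response Bottom.
Player 1 against (P, T): payoffs 10, 70 → best response Bottom.
Player 1 against (Q, S): payoffs 84, 35 → best response Top.
Player 1 against (Q, T): payoffs 84, 62 → best response Top.
Player 2 against (Top, S): payoffs 37, 99 → best response Q.
Player 2 against (Top, T): payoffs 28, 36 → best response Q.
Player 2 against (Bottom, S): payoffs 97, 27 → best response P.
Player 2 against (Bottom, T): payoffs 50, 32 → best response P.
Player 3 against (Top, P): payoffs 58, 41 → best response S.
Player 3 against (Top, Q): payoffs 17, 65 → best response T.
Player 3 against (Bottom, P): payoffs 32, 15 → best response S.
Player 3 against (Bottom, Q): payoffs 61, 84 → best response T.
Mutual best responses: (Top, Q, T); (Bottom, P, S).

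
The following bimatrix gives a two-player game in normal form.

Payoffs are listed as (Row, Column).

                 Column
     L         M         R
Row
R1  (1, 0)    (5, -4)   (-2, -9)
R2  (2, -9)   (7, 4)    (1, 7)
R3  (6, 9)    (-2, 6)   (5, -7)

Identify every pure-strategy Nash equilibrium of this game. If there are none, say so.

Pure NE: (R3, L)

(R1, L): Row can switch to R2 (1 → 2). Not NE.
(R1, M): Row can switch to R2 (5 → 7). Not NE.
(R1, R): Row can switch to R2 (-2 → 1). Not NE.
(R2, L): Row can switch to R3 (2 → 6). Not NE.
(R2, M): Column can switch to R (4 → 7). Not NE.
(R2, R): Row can switch to R3 (1 → 5). Not NE.
(R3, L): Row gets 6, best alternative 2; Column gets 9, best alternative 6. No profitable deviation — NE.
(R3, M): Row can switch to R1 (-2 → 5). Not NE.
(R3, R): Column can switch to L (-7 → 9). Not NE.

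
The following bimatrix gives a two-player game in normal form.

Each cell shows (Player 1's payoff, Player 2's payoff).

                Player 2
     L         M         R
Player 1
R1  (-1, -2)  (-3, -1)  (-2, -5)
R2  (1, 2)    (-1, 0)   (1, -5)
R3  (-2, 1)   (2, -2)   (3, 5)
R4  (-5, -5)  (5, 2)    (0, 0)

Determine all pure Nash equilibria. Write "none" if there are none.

Player 1 against L: payoffs -1, 1, -2, -5 → best response R2.
Player 1 against M: payoffs -3, -1, 2, 5 → best response R4.
Player 1 against R: payoffs -2, 1, 3, 0 → best response R3.
Player 2 against R1: payoffs -2, -1, -5 → best response M.
Player 2 against R2: payoffs 2, 0, -5 → best response L.
Player 2 against R3: payoffs 1, -2, 5 → best response R.
Player 2 against R4: payoffs -5, 2, 0 → best response M.
Mutual best responses: (R2, L); (R3, R); (R4, M).

Pure-strategy Nash equilibria: (R2, L) and (R3, R) and (R4, M)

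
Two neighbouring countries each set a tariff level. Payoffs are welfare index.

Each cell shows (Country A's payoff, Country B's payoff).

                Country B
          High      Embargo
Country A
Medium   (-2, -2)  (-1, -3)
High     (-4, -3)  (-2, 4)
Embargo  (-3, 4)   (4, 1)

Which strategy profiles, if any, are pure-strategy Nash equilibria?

Country A against High: payoffs -2, -4, -3 → best response Medium.
Country A against Embargo: payoffs -1, -2, 4 → best response Embargo.
Country B against Medium: payoffs -2, -3 → best response High.
Country B against High: payoffs -3, 4 → best response Embargo.
Country B against Embargo: payoffs 4, 1 → best response High.
Mutual best responses: (Medium, High).

Pure NE: (Medium, High)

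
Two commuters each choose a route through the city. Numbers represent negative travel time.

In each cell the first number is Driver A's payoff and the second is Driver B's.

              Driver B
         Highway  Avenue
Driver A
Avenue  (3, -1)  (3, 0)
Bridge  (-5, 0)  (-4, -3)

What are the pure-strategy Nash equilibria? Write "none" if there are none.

The unique pure-strategy Nash equilibrium is (Avenue, Avenue).

Driver A against Highway: payoffs 3, -5 → best response Avenue.
Driver A against Avenue: payoffs 3, -4 → best response Avenue.
Driver B against Avenue: payoffs -1, 0 → best response Avenue.
Driver B against Bridge: payoffs 0, -3 → best response Highway.
Mutual best responses: (Avenue, Avenue).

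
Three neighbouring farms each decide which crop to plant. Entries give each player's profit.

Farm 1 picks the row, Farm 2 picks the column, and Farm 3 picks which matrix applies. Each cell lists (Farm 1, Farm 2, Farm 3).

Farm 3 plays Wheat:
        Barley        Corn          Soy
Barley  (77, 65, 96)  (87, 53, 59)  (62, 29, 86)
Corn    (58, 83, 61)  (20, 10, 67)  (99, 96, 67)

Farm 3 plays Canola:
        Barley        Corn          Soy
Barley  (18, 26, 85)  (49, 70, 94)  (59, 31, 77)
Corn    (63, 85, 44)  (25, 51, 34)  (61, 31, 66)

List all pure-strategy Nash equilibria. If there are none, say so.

Pure-strategy Nash equilibria: (Barley, Barley, Wheat), (Barley, Corn, Canola), (Corn, Soy, Wheat)

Farm 1 against (Barley, Wheat): payoffs 77, 58 → best response Barley.
Farm 1 against (Barley, Canola): payoffs 18, 63 → best response Corn.
Farm 1 against (Corn, Wheat): payoffs 87, 20 → best response Barley.
Farm 1 against (Corn, Canola): payoffs 49, 25 → best response Barley.
Farm 1 against (Soy, Wheat): payoffs 62, 99 → best response Corn.
Farm 1 against (Soy, Canola): payoffs 59, 61 → best response Corn.
Farm 2 against (Barley, Wheat): payoffs 65, 53, 29 → best response Barley.
Farm 2 against (Barley, Canola): payoffs 26, 70, 31 → best response Corn.
Farm 2 against (Corn, Wheat): payoffs 83, 10, 96 → best response Soy.
Farm 2 against (Corn, Canola): payoffs 85, 51, 31 → best response Barley.
Farm 3 against (Barley, Barley): payoffs 96, 85 → best response Wheat.
Farm 3 against (Barley, Corn): payoffs 59, 94 → best response Canola.
Farm 3 against (Barley, Soy): payoffs 86, 77 → best response Wheat.
Farm 3 against (Corn, Barley): payoffs 61, 44 → best response Wheat.
Farm 3 against (Corn, Corn): payoffs 67, 34 → best response Wheat.
Farm 3 against (Corn, Soy): payoffs 67, 66 → best response Wheat.
Mutual best responses: (Barley, Barley, Wheat); (Barley, Corn, Canola); (Corn, Soy, Wheat).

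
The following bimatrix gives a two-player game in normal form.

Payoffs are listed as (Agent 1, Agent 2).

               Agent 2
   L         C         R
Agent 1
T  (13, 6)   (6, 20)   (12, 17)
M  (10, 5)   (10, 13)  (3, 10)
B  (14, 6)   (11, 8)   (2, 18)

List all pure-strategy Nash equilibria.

none

Agent 1 against L: payoffs 13, 10, 14 → best response B.
Agent 1 against C: payoffs 6, 10, 11 → best response B.
Agent 1 against R: payoffs 12, 3, 2 → best response T.
Agent 2 against T: payoffs 6, 20, 17 → best response C.
Agent 2 against M: payoffs 5, 13, 10 → best response C.
Agent 2 against B: payoffs 6, 8, 18 → best response R.
No profile is a mutual best response for all players.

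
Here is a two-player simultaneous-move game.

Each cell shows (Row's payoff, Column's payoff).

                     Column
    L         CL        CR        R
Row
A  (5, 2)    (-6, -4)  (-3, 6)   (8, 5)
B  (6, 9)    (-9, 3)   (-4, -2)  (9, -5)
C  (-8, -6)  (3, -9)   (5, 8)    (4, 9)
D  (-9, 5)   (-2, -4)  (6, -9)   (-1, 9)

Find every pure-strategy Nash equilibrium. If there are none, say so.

Row against L: payoffs 5, 6, -8, -9 → best response B.
Row against CL: payoffs -6, -9, 3, -2 → best response C.
Row against CR: payoffs -3, -4, 5, 6 → best response D.
Row against R: payoffs 8, 9, 4, -1 → best response B.
Column against A: payoffs 2, -4, 6, 5 → best response CR.
Column against B: payoffs 9, 3, -2, -5 → best response L.
Column against C: payoffs -6, -9, 8, 9 → best response R.
Column against D: payoffs 5, -4, -9, 9 → best response R.
Mutual best responses: (B, L).

(B, L)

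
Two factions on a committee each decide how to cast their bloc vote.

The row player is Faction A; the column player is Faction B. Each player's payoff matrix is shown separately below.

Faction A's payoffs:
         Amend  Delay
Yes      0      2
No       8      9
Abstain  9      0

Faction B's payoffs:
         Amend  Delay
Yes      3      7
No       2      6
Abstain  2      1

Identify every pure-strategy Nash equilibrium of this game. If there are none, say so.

Check each profile: it is a Nash equilibrium iff no player can strictly gain by switching unilaterally.
(Yes, Amend): Faction A can switch to No (0 → 8). Not NE.
(Yes, Delay): Faction A can switch to No (2 → 9). Not NE.
(No, Amend): Faction A can switch to Abstain (8 → 9). Not NE.
(No, Delay): Faction A gets 9, best alternative 2; Faction B gets 6, best alternative 2. No profitable deviation — NE.
(Abstain, Amend): Faction A gets 9, best alternative 8; Faction B gets 2, best alternative 1. No profitable deviation — NE.
(Abstain, Delay): Faction A can switch to Yes (0 → 2). Not NE.

(No, Delay) and (Abstain, Amend)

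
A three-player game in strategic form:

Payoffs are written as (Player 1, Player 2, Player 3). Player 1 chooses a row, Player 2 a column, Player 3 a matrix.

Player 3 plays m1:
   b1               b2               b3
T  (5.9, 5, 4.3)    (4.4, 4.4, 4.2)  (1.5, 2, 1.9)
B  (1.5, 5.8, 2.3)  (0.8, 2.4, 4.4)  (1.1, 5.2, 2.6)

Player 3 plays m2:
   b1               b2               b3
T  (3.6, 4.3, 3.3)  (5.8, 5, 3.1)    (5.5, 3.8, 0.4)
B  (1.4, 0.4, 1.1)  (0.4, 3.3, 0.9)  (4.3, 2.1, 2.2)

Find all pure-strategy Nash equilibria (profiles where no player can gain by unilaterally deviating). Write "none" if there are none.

For each strategy profile, look for a profitable unilateral deviation.
(T, b1, m1): Player 1 gets 5.9, best alternative 1.5; Player 2 gets 5, best alternative 4.4; Player 3 gets 4.3, best alternative 3.3. No profitable deviation — NE.
(T, b1, m2): Player 2 can switch to b2 (4.3 → 5). Not NE.
(T, b2, m1): Player 2 can switch to b1 (4.4 → 5). Not NE.
(T, b2, m2): Player 3 can switch to m1 (3.1 → 4.2). Not NE.
(T, b3, m1): Player 2 can switch to b1 (2 → 5). Not NE.
(T, b3, m2): Player 2 can switch to b1 (3.8 → 4.3). Not NE.
(B, b1, m1): Player 1 can switch to T (1.5 → 5.9). Not NE.
(The remaining 5 profiles each have a profitable deviation by the same check.)

Pure NE: (T, b1, m1)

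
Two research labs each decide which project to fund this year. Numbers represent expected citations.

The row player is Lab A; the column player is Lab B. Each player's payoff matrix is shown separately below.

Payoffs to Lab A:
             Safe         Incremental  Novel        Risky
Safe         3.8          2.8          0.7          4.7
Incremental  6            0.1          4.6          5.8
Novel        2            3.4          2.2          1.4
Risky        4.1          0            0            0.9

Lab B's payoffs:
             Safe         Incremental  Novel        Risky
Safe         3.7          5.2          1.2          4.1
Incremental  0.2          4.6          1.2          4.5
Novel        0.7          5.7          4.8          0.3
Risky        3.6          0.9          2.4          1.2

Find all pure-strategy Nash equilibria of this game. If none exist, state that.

Lab A against Safe: payoffs 3.8, 6, 2, 4.1 → best response Incremental.
Lab A against Incremental: payoffs 2.8, 0.1, 3.4, 0 → best response Novel.
Lab A against Novel: payoffs 0.7, 4.6, 2.2, 0 → best response Incremental.
Lab A against Risky: payoffs 4.7, 5.8, 1.4, 0.9 → best response Incremental.
Lab B against Safe: payoffs 3.7, 5.2, 1.2, 4.1 → best response Incremental.
Lab B against Incremental: payoffs 0.2, 4.6, 1.2, 4.5 → best response Incremental.
Lab B against Novel: payoffs 0.7, 5.7, 4.8, 0.3 → best response Incremental.
Lab B against Risky: payoffs 3.6, 0.9, 2.4, 1.2 → best response Safe.
Mutual best responses: (Novel, Incremental).

(Novel, Incremental)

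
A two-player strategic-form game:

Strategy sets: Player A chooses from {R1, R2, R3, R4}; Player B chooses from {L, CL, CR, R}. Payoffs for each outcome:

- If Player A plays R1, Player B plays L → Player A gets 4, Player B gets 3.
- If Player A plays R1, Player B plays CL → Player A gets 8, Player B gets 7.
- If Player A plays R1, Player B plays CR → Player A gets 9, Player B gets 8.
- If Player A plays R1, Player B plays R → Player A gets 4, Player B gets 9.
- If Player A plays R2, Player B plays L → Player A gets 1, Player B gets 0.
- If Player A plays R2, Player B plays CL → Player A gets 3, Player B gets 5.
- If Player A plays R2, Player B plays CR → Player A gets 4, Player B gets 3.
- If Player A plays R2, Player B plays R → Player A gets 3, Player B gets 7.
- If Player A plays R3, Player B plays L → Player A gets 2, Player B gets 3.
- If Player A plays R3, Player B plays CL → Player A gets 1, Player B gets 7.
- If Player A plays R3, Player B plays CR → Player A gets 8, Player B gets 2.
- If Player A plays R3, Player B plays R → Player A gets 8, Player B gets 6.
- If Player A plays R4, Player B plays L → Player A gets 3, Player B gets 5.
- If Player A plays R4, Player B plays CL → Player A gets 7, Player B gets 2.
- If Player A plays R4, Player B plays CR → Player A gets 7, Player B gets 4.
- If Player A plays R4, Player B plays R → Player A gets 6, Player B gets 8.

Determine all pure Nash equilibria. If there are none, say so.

There is no pure-strategy Nash equilibrium.

(R1, L): Player B can switch to CL (3 → 7). Not NE.
(R1, CL): Player B can switch to CR (7 → 8). Not NE.
(R1, CR): Player B can switch to R (8 → 9). Not NE.
(R1, R): Player A can switch to R3 (4 → 8). Not NE.
(R2, L): Player A can switch to R1 (1 → 4). Not NE.
(R2, CL): Player A can switch to R1 (3 → 8). Not NE.
(R2, CR): Player A can switch to R1 (4 → 9). Not NE.
(R2, R): Player A can switch to R1 (3 → 4). Not NE.
(R3, L): Player A can switch to R1 (2 → 4). Not NE.
(R3, CL): Player A can switch to R1 (1 → 8). Not NE.
(The remaining 6 profiles each have a profitable deviation by the same check.)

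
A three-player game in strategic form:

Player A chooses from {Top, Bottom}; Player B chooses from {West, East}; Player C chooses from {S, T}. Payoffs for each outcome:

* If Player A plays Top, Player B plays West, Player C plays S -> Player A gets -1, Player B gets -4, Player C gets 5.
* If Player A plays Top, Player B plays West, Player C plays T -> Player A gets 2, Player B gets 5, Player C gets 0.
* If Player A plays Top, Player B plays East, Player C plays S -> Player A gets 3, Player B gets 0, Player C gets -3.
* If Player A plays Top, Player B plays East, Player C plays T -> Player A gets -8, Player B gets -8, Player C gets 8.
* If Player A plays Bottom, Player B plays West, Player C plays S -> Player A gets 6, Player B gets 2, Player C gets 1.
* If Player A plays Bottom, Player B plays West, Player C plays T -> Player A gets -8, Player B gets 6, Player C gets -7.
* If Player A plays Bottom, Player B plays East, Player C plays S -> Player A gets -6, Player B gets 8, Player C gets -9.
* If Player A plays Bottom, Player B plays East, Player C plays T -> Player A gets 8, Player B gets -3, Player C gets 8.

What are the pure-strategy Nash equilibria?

none

For each player, find the best response to each opponent profile; mutual best responses are the pure NE.
Player A against (West, S): payoffs -1, 6 → best response Bottom.
Player A against (West, T): payoffs 2, -8 → best response Top.
Player A against (East, S): payoffs 3, -6 → best response Top.
Player A against (East, T): payoffs -8, 8 → best response Bottom.
Player B against (Top, S): payoffs -4, 0 → best response East.
Player B against (Top, T): payoffs 5, -8 → best response West.
Player B against (Bottom, S): payoffs 2, 8 → best response East.
Player B against (Bottom, T): payoffs 6, -3 → best response West.
Player C against (Top, West): payoffs 5, 0 → best response S.
Player C against (Top, East): payoffs -3, 8 → best response T.
Player C against (Bottom, West): payoffs 1, -7 → best response S.
Player C against (Bottom, East): payoffs -9, 8 → best response T.
No profile is a mutual best response for all players.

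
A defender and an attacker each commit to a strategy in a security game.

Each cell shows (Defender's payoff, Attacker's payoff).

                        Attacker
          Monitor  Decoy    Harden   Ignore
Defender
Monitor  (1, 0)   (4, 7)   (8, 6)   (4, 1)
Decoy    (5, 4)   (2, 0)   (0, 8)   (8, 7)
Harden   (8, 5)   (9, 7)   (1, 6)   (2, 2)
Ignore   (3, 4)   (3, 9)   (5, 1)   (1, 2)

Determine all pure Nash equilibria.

Defender against Monitor: payoffs 1, 5, 8, 3 → best response Harden.
Defender against Decoy: payoffs 4, 2, 9, 3 → best response Harden.
Defender against Harden: payoffs 8, 0, 1, 5 → best response Monitor.
Defender against Ignore: payoffs 4, 8, 2, 1 → best response Decoy.
Attacker against Monitor: payoffs 0, 7, 6, 1 → best response Decoy.
Attacker against Decoy: payoffs 4, 0, 8, 7 → best response Harden.
Attacker against Harden: payoffs 5, 7, 6, 2 → best response Decoy.
Attacker against Ignore: payoffs 4, 9, 1, 2 → best response Decoy.
Mutual best responses: (Harden, Decoy).

Pure NE: (Harden, Decoy)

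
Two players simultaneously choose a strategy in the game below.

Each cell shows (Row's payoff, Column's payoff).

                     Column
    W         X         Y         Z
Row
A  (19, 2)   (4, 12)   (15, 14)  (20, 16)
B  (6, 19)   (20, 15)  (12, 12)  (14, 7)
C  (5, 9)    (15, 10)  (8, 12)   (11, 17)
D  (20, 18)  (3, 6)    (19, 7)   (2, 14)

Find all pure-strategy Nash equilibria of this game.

(A, W): Row can switch to D (19 → 20). Not NE.
(A, X): Row can switch to B (4 → 20). Not NE.
(A, Y): Row can switch to D (15 → 19). Not NE.
(A, Z): Row gets 20, best alternative 14; Column gets 16, best alternative 14. No profitable deviation — NE.
(B, W): Row can switch to A (6 → 19). Not NE.
(B, X): Column can switch to W (15 → 19). Not NE.
(B, Y): Row can switch to A (12 → 15). Not NE.
(B, Z): Row can switch to A (14 → 20). Not NE.
(C, W): Row can switch to A (5 → 19). Not NE.
(C, X): Row can switch to B (15 → 20). Not NE.
(C, Y): Row can switch to A (8 → 15). Not NE.
(D, W): Row gets 20, best alternative 19; Column gets 18, best alternative 14. No profitable deviation — NE.
(The remaining 4 profiles each have a profitable deviation by the same check.)

The pure Nash equilibria are (A, Z); (D, W).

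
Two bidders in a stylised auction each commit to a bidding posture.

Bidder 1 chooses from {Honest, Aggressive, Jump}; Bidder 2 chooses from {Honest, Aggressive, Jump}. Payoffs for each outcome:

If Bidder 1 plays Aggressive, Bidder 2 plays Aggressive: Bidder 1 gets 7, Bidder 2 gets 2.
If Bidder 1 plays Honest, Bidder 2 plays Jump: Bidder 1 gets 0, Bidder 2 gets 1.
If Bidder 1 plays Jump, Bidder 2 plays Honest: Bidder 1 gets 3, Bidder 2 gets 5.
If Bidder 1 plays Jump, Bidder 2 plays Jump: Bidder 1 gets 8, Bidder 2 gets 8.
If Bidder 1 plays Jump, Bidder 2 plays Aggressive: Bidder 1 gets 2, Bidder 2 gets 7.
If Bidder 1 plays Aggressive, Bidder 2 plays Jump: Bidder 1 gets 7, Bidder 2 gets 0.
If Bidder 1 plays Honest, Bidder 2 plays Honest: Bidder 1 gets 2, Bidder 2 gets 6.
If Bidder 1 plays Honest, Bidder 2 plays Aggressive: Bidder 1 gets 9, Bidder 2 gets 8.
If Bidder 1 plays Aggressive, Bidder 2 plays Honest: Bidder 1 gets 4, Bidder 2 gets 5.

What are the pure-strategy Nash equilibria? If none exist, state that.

(Honest, Honest): Bidder 1 can switch to Aggressive (2 → 4). Not NE.
(Honest, Aggressive): Bidder 1 gets 9, best alternative 7; Bidder 2 gets 8, best alternative 6. No profitable deviation — NE.
(Honest, Jump): Bidder 1 can switch to Aggressive (0 → 7). Not NE.
(Aggressive, Honest): Bidder 1 gets 4, best alternative 3; Bidder 2 gets 5, best alternative 2. No profitable deviation — NE.
(Aggressive, Aggressive): Bidder 1 can switch to Honest (7 → 9). Not NE.
(Aggressive, Jump): Bidder 1 can switch to Jump (7 → 8). Not NE.
(Jump, Honest): Bidder 1 can switch to Aggressive (3 → 4). Not NE.
(Jump, Aggressive): Bidder 1 can switch to Honest (2 → 9). Not NE.
(Jump, Jump): Bidder 1 gets 8, best alternative 7; Bidder 2 gets 8, best alternative 7. No profitable deviation — NE.

(Honest, Aggressive); (Aggressive, Honest); (Jump, Jump)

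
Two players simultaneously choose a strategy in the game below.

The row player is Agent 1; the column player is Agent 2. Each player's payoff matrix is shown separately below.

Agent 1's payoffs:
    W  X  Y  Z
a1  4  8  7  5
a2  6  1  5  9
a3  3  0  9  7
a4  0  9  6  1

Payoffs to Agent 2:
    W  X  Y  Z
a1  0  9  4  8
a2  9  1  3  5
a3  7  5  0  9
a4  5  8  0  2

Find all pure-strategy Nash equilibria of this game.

Pure-strategy Nash equilibria: (a2, W), (a4, X)

For each player, find the best response to each opponent profile; mutual best responses are the pure NE.
Agent 1 against W: payoffs 4, 6, 3, 0 → best response a2.
Agent 1 against X: payoffs 8, 1, 0, 9 → best response a4.
Agent 1 against Y: payoffs 7, 5, 9, 6 → best response a3.
Agent 1 against Z: payoffs 5, 9, 7, 1 → best response a2.
Agent 2 against a1: payoffs 0, 9, 4, 8 → best response X.
Agent 2 against a2: payoffs 9, 1, 3, 5 → best response W.
Agent 2 against a3: payoffs 7, 5, 0, 9 → best response Z.
Agent 2 against a4: payoffs 5, 8, 0, 2 → best response X.
Mutual best responses: (a2, W); (a4, X).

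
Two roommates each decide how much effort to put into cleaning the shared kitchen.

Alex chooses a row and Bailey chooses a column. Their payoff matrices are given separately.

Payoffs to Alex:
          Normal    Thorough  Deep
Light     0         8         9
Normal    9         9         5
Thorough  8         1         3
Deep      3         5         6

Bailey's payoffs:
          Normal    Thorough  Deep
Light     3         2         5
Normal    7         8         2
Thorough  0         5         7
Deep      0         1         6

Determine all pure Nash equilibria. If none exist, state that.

(Light, Deep), (Normal, Thorough)

Alex against Normal: payoffs 0, 9, 8, 3 → best response Normal.
Alex against Thorough: payoffs 8, 9, 1, 5 → best response Normal.
Alex against Deep: payoffs 9, 5, 3, 6 → best response Light.
Bailey against Light: payoffs 3, 2, 5 → best response Deep.
Bailey against Normal: payoffs 7, 8, 2 → best response Thorough.
Bailey against Thorough: payoffs 0, 5, 7 → best response Deep.
Bailey against Deep: payoffs 0, 1, 6 → best response Deep.
Mutual best responses: (Light, Deep); (Normal, Thorough).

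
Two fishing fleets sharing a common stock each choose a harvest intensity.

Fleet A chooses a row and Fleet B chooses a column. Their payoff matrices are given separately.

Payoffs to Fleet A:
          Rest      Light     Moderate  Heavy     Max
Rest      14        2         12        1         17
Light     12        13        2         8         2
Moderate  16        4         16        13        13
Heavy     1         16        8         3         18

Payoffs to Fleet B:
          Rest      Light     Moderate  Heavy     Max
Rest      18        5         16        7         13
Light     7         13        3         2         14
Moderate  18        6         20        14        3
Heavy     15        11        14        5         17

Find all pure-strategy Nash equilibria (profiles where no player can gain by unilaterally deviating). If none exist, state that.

Fleet A against Rest: payoffs 14, 12, 16, 1 → best response Moderate.
Fleet A against Light: payoffs 2, 13, 4, 16 → best response Heavy.
Fleet A against Moderate: payoffs 12, 2, 16, 8 → best response Moderate.
Fleet A against Heavy: payoffs 1, 8, 13, 3 → best response Moderate.
Fleet A against Max: payoffs 17, 2, 13, 18 → best response Heavy.
Fleet B against Rest: payoffs 18, 5, 16, 7, 13 → best response Rest.
Fleet B against Light: payoffs 7, 13, 3, 2, 14 → best response Max.
Fleet B against Moderate: payoffs 18, 6, 20, 14, 3 → best response Moderate.
Fleet B against Heavy: payoffs 15, 11, 14, 5, 17 → best response Max.
Mutual best responses: (Moderate, Moderate); (Heavy, Max).

(Moderate, Moderate) and (Heavy, Max)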